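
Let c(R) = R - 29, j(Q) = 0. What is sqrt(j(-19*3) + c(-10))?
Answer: I*sqrt(39) ≈ 6.245*I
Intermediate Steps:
c(R) = -29 + R
sqrt(j(-19*3) + c(-10)) = sqrt(0 + (-29 - 10)) = sqrt(0 - 39) = sqrt(-39) = I*sqrt(39)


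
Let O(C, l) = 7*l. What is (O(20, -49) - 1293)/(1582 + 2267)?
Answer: -1636/3849 ≈ -0.42505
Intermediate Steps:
(O(20, -49) - 1293)/(1582 + 2267) = (7*(-49) - 1293)/(1582 + 2267) = (-343 - 1293)/3849 = -1636*1/3849 = -1636/3849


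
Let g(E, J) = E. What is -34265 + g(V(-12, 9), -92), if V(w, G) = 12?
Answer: -34253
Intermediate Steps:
-34265 + g(V(-12, 9), -92) = -34265 + 12 = -34253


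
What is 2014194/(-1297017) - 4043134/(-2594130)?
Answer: 350600927/62307976115 ≈ 0.0056269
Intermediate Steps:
2014194/(-1297017) - 4043134/(-2594130) = 2014194*(-1/1297017) - 4043134*(-1/2594130) = -671398/432339 + 2021567/1297065 = 350600927/62307976115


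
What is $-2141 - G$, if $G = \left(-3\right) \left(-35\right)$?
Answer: $-2246$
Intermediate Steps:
$G = 105$
$-2141 - G = -2141 - 105 = -2246$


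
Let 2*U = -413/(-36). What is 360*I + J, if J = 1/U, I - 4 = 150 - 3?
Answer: 22450752/413 ≈ 54360.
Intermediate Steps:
I = 151 (I = 4 + (150 - 3) = 4 + 147 = 151)
U = 413/72 (U = (-413/(-36))/2 = (-413*(-1/36))/2 = (½)*(413/36) = 413/72 ≈ 5.7361)
J = 72/413 (J = 1/(413/72) = 72/413 ≈ 0.17433)
360*I + J = 360*151 + 72/413 = 54360 + 72/413 = 22450752/413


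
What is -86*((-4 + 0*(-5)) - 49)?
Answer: 4558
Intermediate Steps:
-86*((-4 + 0*(-5)) - 49) = -86*((-4 + 0) - 49) = -86*(-4 - 49) = -86*(-53) = 4558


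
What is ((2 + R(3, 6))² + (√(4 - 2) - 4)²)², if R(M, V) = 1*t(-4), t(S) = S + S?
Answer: 3044 - 864*√2 ≈ 1822.1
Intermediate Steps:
t(S) = 2*S
R(M, V) = -8 (R(M, V) = 1*(2*(-4)) = 1*(-8) = -8)
((2 + R(3, 6))² + (√(4 - 2) - 4)²)² = ((2 - 8)² + (√(4 - 2) - 4)²)² = ((-6)² + (√2 - 4)²)² = (36 + (-4 + √2)²)²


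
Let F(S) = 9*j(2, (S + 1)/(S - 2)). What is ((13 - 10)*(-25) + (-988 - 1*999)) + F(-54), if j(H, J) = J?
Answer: -114995/56 ≈ -2053.5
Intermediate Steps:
F(S) = 9*(1 + S)/(-2 + S) (F(S) = 9*((S + 1)/(S - 2)) = 9*((1 + S)/(-2 + S)) = 9*(1 + S)/(-2 + S))
((13 - 10)*(-25) + (-988 - 1*999)) + F(-54) = ((13 - 10)*(-25) + (-988 - 1*999)) + 9*(1 - 54)/(-2 - 54) = (3*(-25) + (-988 - 999)) + 9*(-53)/(-56) = (-75 - 1987) + 9*(-1/56)*(-53) = -2062 + 477/56 = -114995/56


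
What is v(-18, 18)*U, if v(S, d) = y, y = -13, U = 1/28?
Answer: -13/28 ≈ -0.46429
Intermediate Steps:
U = 1/28 ≈ 0.035714
v(S, d) = -13
v(-18, 18)*U = -13*1/28 = -13/28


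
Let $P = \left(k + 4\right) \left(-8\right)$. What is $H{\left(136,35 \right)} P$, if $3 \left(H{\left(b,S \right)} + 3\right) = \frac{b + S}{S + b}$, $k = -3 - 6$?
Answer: $- \frac{320}{3} \approx -106.67$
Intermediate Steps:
$k = -9$ ($k = -3 - 6 = -9$)
$H{\left(b,S \right)} = - \frac{8}{3}$ ($H{\left(b,S \right)} = -3 + \frac{\left(b + S\right) \frac{1}{S + b}}{3} = -3 + \frac{\left(S + b\right) \frac{1}{S + b}}{3} = -3 + \frac{1}{3} \cdot 1 = -3 + \frac{1}{3} = - \frac{8}{3}$)
$P = 40$ ($P = \left(-9 + 4\right) \left(-8\right) = \left(-5\right) \left(-8\right) = 40$)
$H{\left(136,35 \right)} P = \left(- \frac{8}{3}\right) 40 = - \frac{320}{3}$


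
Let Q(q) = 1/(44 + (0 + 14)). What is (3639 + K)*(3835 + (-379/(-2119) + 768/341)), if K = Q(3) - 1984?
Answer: 133084182796068/20954791 ≈ 6.3510e+6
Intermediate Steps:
Q(q) = 1/58 (Q(q) = 1/(44 + 14) = 1/58)
K = -115071/58 (K = 1/58 - 1984 = -115071/58 ≈ -1984.0)
(3639 + K)*(3835 + (-379/(-2119) + 768/341)) = (3639 - 115071/58)*(3835 + (-379/(-2119) + 768/341)) = 95991*(3835 + (-379*(-1/2119) + 768*(1/341)))/58 = 95991*(3835 + (379/2119 + 768/341))/58 = 95991*(3835 + 1756631/722579)/58 = (95991/58)*(2772847096/722579) = 133084182796068/20954791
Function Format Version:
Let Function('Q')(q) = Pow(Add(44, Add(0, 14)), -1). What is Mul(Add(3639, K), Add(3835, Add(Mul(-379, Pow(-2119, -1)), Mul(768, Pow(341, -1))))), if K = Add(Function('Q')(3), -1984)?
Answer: Rational(133084182796068, 20954791) ≈ 6.3510e+6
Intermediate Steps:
Function('Q')(q) = Rational(1, 58) (Function('Q')(q) = Pow(Add(44, 14), -1) = Pow(58, -1) = Rational(1, 58))
K = Rational(-115071, 58) (K = Add(Rational(1, 58), -1984) = Rational(-115071, 58) ≈ -1984.0)
Mul(Add(3639, K), Add(3835, Add(Mul(-379, Pow(-2119, -1)), Mul(768, Pow(341, -1))))) = Mul(Add(3639, Rational(-115071, 58)), Add(3835, Add(Mul(-379, Pow(-2119, -1)), Mul(768, Pow(341, -1))))) = Mul(Rational(95991, 58), Add(3835, Add(Mul(-379, Rational(-1, 2119)), Mul(768, Rational(1, 341))))) = Mul(Rational(95991, 58), Add(3835, Add(Rational(379, 2119), Rational(768, 341)))) = Mul(Rational(95991, 58), Add(3835, Rational(1756631, 722579))) = Mul(Rational(95991, 58), Rational(2772847096, 722579)) = Rational(133084182796068, 20954791)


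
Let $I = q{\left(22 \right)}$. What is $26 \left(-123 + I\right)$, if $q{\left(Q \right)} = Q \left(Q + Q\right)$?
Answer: $21970$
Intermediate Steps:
$q{\left(Q \right)} = 2 Q^{2}$ ($q{\left(Q \right)} = Q 2 Q = 2 Q^{2}$)
$I = 968$ ($I = 2 \cdot 22^{2} = 2 \cdot 484 = 968$)
$26 \left(-123 + I\right) = 26 \left(-123 + 968\right) = 26 \cdot 845 = 21970$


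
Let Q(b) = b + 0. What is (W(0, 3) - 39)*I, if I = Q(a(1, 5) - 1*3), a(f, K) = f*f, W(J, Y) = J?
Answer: 78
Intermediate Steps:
a(f, K) = f²
Q(b) = b
I = -2 (I = 1² - 1*3 = 1 - 3 = -2)
(W(0, 3) - 39)*I = (0 - 39)*(-2) = -39*(-2) = 78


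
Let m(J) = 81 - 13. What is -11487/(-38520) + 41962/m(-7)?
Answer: 134763113/218280 ≈ 617.39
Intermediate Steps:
m(J) = 68
-11487/(-38520) + 41962/m(-7) = -11487/(-38520) + 41962/68 = -11487*(-1/38520) + 41962*(1/68) = 3829/12840 + 20981/34 = 134763113/218280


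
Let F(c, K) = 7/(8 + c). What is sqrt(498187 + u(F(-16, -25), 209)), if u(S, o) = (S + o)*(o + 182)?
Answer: sqrt(9273022)/4 ≈ 761.29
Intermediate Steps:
u(S, o) = (182 + o)*(S + o) (u(S, o) = (S + o)*(182 + o) = (182 + o)*(S + o))
sqrt(498187 + u(F(-16, -25), 209)) = sqrt(498187 + (209**2 + 182*(7/(8 - 16)) + 182*209 + (7/(8 - 16))*209)) = sqrt(498187 + (43681 + 182*(7/(-8)) + 38038 + (7/(-8))*209)) = sqrt(498187 + (43681 + 182*(7*(-1/8)) + 38038 + (7*(-1/8))*209)) = sqrt(498187 + (43681 + 182*(-7/8) + 38038 - 7/8*209)) = sqrt(498187 + (43681 - 637/4 + 38038 - 1463/8)) = sqrt(498187 + 651015/8) = sqrt(4636511/8) = sqrt(9273022)/4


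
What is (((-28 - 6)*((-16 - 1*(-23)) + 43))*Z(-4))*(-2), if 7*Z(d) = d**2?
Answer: 54400/7 ≈ 7771.4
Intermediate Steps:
Z(d) = d**2/7
(((-28 - 6)*((-16 - 1*(-23)) + 43))*Z(-4))*(-2) = (((-28 - 6)*((-16 - 1*(-23)) + 43))*((1/7)*(-4)**2))*(-2) = ((-34*((-16 + 23) + 43))*((1/7)*16))*(-2) = (-34*(7 + 43)*(16/7))*(-2) = (-34*50*(16/7))*(-2) = -1700*16/7*(-2) = -27200/7*(-2) = 54400/7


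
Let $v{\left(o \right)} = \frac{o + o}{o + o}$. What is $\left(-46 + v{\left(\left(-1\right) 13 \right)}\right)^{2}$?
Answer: $2025$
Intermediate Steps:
$v{\left(o \right)} = 1$ ($v{\left(o \right)} = \frac{2 o}{2 o} = 2 o \frac{1}{2 o} = 1$)
$\left(-46 + v{\left(\left(-1\right) 13 \right)}\right)^{2} = \left(-46 + 1\right)^{2} = \left(-45\right)^{2} = 2025$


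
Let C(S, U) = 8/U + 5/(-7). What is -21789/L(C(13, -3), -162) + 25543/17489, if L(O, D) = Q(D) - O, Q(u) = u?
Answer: 8087507974/58255859 ≈ 138.83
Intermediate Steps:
C(S, U) = -5/7 + 8/U (C(S, U) = 8/U + 5*(-⅐) = 8/U - 5/7 = -5/7 + 8/U)
L(O, D) = D - O
-21789/L(C(13, -3), -162) + 25543/17489 = -21789/(-162 - (-5/7 + 8/(-3))) + 25543/17489 = -21789/(-162 - (-5/7 + 8*(-⅓))) + 25543*(1/17489) = -21789/(-162 - (-5/7 - 8/3)) + 25543/17489 = -21789/(-162 - 1*(-71/21)) + 25543/17489 = -21789/(-162 + 71/21) + 25543/17489 = -21789/(-3331/21) + 25543/17489 = -21789*(-21/3331) + 25543/17489 = 457569/3331 + 25543/17489 = 8087507974/58255859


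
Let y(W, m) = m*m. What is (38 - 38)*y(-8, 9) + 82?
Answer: 82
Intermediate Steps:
y(W, m) = m**2
(38 - 38)*y(-8, 9) + 82 = (38 - 38)*9**2 + 82 = 0*81 + 82 = 0 + 82 = 82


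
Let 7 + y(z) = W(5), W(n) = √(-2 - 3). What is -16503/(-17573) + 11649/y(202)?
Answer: 3*(-68197452*I + 5501*√5)/(17573*(√5 + 7*I)) ≈ -1509.1 - 482.37*I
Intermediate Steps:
W(n) = I*√5 (W(n) = √(-5) = I*√5)
y(z) = -7 + I*√5
-16503/(-17573) + 11649/y(202) = -16503/(-17573) + 11649/(-7 + I*√5) = -16503*(-1/17573) + 11649/(-7 + I*√5) = 16503/17573 + 11649/(-7 + I*√5)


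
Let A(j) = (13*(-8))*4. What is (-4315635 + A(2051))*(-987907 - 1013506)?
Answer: 8638200580063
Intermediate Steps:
A(j) = -416 (A(j) = -104*4 = -416)
(-4315635 + A(2051))*(-987907 - 1013506) = (-4315635 - 416)*(-987907 - 1013506) = -4316051*(-2001413) = 8638200580063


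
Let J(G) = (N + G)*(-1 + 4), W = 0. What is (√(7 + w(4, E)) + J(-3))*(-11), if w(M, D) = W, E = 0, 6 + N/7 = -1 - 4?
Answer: 2640 - 11*√7 ≈ 2610.9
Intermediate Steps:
N = -77 (N = -42 + 7*(-1 - 4) = -42 + 7*(-5) = -42 - 35 = -77)
w(M, D) = 0
J(G) = -231 + 3*G (J(G) = (-77 + G)*(-1 + 4) = (-77 + G)*3 = -231 + 3*G)
(√(7 + w(4, E)) + J(-3))*(-11) = (√(7 + 0) + (-231 + 3*(-3)))*(-11) = (√7 + (-231 - 9))*(-11) = (√7 - 240)*(-11) = (-240 + √7)*(-11) = 2640 - 11*√7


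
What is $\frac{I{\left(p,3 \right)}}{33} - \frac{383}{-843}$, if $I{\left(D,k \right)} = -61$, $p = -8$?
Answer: $- \frac{12928}{9273} \approx -1.3942$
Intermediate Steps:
$\frac{I{\left(p,3 \right)}}{33} - \frac{383}{-843} = - \frac{61}{33} - \frac{383}{-843} = \left(-61\right) \frac{1}{33} - - \frac{383}{843} = - \frac{61}{33} + \frac{383}{843} = - \frac{12928}{9273}$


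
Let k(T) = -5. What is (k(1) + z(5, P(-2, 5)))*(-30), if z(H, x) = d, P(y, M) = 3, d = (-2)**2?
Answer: 30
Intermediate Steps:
d = 4
z(H, x) = 4
(k(1) + z(5, P(-2, 5)))*(-30) = (-5 + 4)*(-30) = -1*(-30) = 30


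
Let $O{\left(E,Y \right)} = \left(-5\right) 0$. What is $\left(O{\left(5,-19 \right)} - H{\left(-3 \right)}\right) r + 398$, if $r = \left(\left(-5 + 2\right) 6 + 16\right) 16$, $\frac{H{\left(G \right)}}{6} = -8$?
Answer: $-1138$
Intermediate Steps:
$H{\left(G \right)} = -48$ ($H{\left(G \right)} = 6 \left(-8\right) = -48$)
$O{\left(E,Y \right)} = 0$
$r = -32$ ($r = \left(\left(-3\right) 6 + 16\right) 16 = \left(-18 + 16\right) 16 = \left(-2\right) 16 = -32$)
$\left(O{\left(5,-19 \right)} - H{\left(-3 \right)}\right) r + 398 = \left(0 - -48\right) \left(-32\right) + 398 = \left(0 + 48\right) \left(-32\right) + 398 = 48 \left(-32\right) + 398 = -1536 + 398 = -1138$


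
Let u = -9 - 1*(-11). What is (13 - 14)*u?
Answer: -2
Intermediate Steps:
u = 2 (u = -9 + 11 = 2)
(13 - 14)*u = (13 - 14)*2 = -1*2 = -2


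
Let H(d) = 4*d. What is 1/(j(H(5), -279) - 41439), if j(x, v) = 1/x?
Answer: -20/828779 ≈ -2.4132e-5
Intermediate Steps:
1/(j(H(5), -279) - 41439) = 1/(1/(4*5) - 41439) = 1/(1/20 - 41439) = 1/(-828779/20) = -20/828779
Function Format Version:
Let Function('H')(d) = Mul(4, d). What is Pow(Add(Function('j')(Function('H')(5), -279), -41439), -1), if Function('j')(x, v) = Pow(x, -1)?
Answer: Rational(-20, 828779) ≈ -2.4132e-5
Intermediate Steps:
Pow(Add(Function('j')(Function('H')(5), -279), -41439), -1) = Pow(Add(Pow(Mul(4, 5), -1), -41439), -1) = Pow(Add(Pow(20, -1), -41439), -1) = Pow(Add(Rational(1, 20), -41439), -1) = Pow(Rational(-828779, 20), -1) = Rational(-20, 828779)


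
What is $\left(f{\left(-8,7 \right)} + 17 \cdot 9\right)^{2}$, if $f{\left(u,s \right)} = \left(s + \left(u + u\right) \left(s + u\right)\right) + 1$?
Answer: $31329$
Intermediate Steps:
$f{\left(u,s \right)} = 1 + s + 2 u \left(s + u\right)$ ($f{\left(u,s \right)} = \left(s + 2 u \left(s + u\right)\right) + 1 = 1 + s + 2 u \left(s + u\right)$)
$\left(f{\left(-8,7 \right)} + 17 \cdot 9\right)^{2} = \left(\left(1 + 7 + 2 \left(-8\right)^{2} + 2 \cdot 7 \left(-8\right)\right) + 17 \cdot 9\right)^{2} = \left(\left(1 + 7 + 2 \cdot 64 - 112\right) + 153\right)^{2} = \left(\left(1 + 7 + 128 - 112\right) + 153\right)^{2} = \left(24 + 153\right)^{2} = 177^{2} = 31329$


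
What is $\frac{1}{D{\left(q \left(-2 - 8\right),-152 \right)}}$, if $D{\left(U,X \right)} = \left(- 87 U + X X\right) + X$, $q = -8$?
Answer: $\frac{1}{15992} \approx 6.2531 \cdot 10^{-5}$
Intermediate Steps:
$D{\left(U,X \right)} = X + X^{2} - 87 U$ ($D{\left(U,X \right)} = \left(- 87 U + X^{2}\right) + X = \left(X^{2} - 87 U\right) + X = X + X^{2} - 87 U$)
$\frac{1}{D{\left(q \left(-2 - 8\right),-152 \right)}} = \frac{1}{-152 + \left(-152\right)^{2} - 87 \left(- 8 \left(-2 - 8\right)\right)} = \frac{1}{-152 + 23104 - 87 \left(\left(-8\right) \left(-10\right)\right)} = \frac{1}{-152 + 23104 - 6960} = \frac{1}{15992}$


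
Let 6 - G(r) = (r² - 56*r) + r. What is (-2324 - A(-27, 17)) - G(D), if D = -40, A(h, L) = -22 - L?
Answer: 1509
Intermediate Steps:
G(r) = 6 - r² + 55*r (G(r) = 6 - ((r² - 56*r) + r) = 6 - (r² - 55*r) = 6 + (-r² + 55*r) = 6 - r² + 55*r)
(-2324 - A(-27, 17)) - G(D) = (-2324 - (-22 - 1*17)) - (6 - 1*(-40)² + 55*(-40)) = (-2324 - (-22 - 17)) - (6 - 1*1600 - 2200) = (-2324 - 1*(-39)) - (6 - 1600 - 2200) = (-2324 + 39) - 1*(-3794) = -2285 + 3794 = 1509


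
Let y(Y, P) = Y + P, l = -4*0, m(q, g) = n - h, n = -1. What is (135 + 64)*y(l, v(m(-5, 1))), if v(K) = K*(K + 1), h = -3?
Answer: 1194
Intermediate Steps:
m(q, g) = 2 (m(q, g) = -1 - 1*(-3) = -1 + 3 = 2)
l = 0
v(K) = K*(1 + K)
y(Y, P) = P + Y
(135 + 64)*y(l, v(m(-5, 1))) = (135 + 64)*(2*(1 + 2) + 0) = 199*(2*3 + 0) = 199*(6 + 0) = 199*6 = 1194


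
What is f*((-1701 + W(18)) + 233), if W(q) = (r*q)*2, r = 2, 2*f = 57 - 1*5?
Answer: -36296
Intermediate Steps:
f = 26 (f = (57 - 1*5)/2 = (57 - 5)/2 = (½)*52 = 26)
W(q) = 4*q (W(q) = (2*q)*2 = 4*q)
f*((-1701 + W(18)) + 233) = 26*((-1701 + 4*18) + 233) = 26*((-1701 + 72) + 233) = 26*(-1629 + 233) = 26*(-1396) = -36296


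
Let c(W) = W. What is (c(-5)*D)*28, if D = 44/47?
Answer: -6160/47 ≈ -131.06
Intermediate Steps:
D = 44/47 (D = 44*(1/47) = 44/47 ≈ 0.93617)
(c(-5)*D)*28 = -5*44/47*28 = -220/47*28 = -6160/47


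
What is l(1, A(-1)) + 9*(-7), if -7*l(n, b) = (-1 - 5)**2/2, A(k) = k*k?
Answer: -459/7 ≈ -65.571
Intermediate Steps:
A(k) = k**2
l(n, b) = -18/7 (l(n, b) = -(-1 - 5)**2/(7*2) = -(-6)**2/(7*2) = -36/(7*2) = -1/7*18 = -18/7)
l(1, A(-1)) + 9*(-7) = -18/7 + 9*(-7) = -18/7 - 63 = -459/7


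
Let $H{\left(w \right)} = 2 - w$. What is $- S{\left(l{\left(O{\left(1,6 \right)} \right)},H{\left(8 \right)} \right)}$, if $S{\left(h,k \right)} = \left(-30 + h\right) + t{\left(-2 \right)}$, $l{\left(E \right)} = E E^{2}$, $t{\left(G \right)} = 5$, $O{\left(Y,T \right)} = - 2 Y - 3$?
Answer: $150$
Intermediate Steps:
$O{\left(Y,T \right)} = -3 - 2 Y$
$l{\left(E \right)} = E^{3}$
$S{\left(h,k \right)} = -25 + h$ ($S{\left(h,k \right)} = \left(-30 + h\right) + 5 = -25 + h$)
$- S{\left(l{\left(O{\left(1,6 \right)} \right)},H{\left(8 \right)} \right)} = - (-25 + \left(-3 - 2\right)^{3}) = - (-25 + \left(-5\right)^{3}) = - (-25 - 125) = \left(-1\right) \left(-150\right) = 150$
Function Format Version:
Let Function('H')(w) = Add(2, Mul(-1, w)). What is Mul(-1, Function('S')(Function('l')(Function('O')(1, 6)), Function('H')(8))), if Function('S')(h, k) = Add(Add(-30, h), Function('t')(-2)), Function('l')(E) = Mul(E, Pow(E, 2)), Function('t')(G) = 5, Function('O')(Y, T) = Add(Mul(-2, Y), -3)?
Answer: 150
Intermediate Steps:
Function('O')(Y, T) = Add(-3, Mul(-2, Y))
Function('l')(E) = Pow(E, 3)
Function('S')(h, k) = Add(-25, h) (Function('S')(h, k) = Add(Add(-30, h), 5) = Add(-25, h))
Mul(-1, Function('S')(Function('l')(Function('O')(1, 6)), Function('H')(8))) = Mul(-1, Add(-25, Pow(Add(-3, Mul(-2, 1)), 3))) = Mul(-1, Add(-25, Pow(Add(-3, -2), 3))) = Mul(-1, Add(-25, Pow(-5, 3))) = Mul(-1, Add(-25, -125)) = Mul(-1, -150) = 150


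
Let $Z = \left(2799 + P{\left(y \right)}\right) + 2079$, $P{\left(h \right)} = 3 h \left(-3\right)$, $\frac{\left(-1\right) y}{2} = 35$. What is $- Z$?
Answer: $-5508$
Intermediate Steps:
$y = -70$ ($y = \left(-2\right) 35 = -70$)
$P{\left(h \right)} = - 9 h$
$Z = 5508$ ($Z = \left(2799 - -630\right) + 2079 = \left(2799 + 630\right) + 2079 = 3429 + 2079 = 5508$)
$- Z = \left(-1\right) 5508 = -5508$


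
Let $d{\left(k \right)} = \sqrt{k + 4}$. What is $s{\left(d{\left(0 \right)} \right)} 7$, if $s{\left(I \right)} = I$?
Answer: $14$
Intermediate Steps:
$d{\left(k \right)} = \sqrt{4 + k}$
$s{\left(d{\left(0 \right)} \right)} 7 = \sqrt{4 + 0} \cdot 7 = \sqrt{4} \cdot 7 = 2 \cdot 7 = 14$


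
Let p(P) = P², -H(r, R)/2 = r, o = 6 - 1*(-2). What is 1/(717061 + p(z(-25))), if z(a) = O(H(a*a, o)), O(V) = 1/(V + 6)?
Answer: 1547536/1109677711697 ≈ 1.3946e-6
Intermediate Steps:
o = 8 (o = 6 + 2 = 8)
H(r, R) = -2*r
O(V) = 1/(6 + V)
z(a) = 1/(6 - 2*a²) (z(a) = 1/(6 - 2*a*a) = 1/(6 - 2*a²))
1/(717061 + p(z(-25))) = 1/(717061 + (-1/(-6 + 2*(-25)²))²) = 1/(717061 + (-1/(-6 + 2*625))²) = 1/(717061 + (-1/(-6 + 1250))²) = 1/(717061 + (-1/1244)²) = 1/(717061 + 1/1547536) = 1/(1109677711697/1547536) = 1547536/1109677711697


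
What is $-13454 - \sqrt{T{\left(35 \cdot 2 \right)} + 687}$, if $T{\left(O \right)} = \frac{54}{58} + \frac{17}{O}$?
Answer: $-13454 - \frac{\sqrt{2835895790}}{2030} \approx -13480.0$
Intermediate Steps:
$T{\left(O \right)} = \frac{27}{29} + \frac{17}{O}$ ($T{\left(O \right)} = 54 \cdot \frac{1}{58} + \frac{17}{O} = \frac{27}{29} + \frac{17}{O}$)
$-13454 - \sqrt{T{\left(35 \cdot 2 \right)} + 687} = -13454 - \sqrt{\left(\frac{27}{29} + \frac{17}{35 \cdot 2}\right) + 687} = -13454 - \sqrt{\left(\frac{27}{29} + \frac{17}{70}\right) + 687} = -13454 - \sqrt{\frac{2383}{2030} + 687} = -13454 - \sqrt{\frac{1396993}{2030}} = -13454 - \frac{\sqrt{2835895790}}{2030}$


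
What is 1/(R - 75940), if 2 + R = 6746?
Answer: -1/69196 ≈ -1.4452e-5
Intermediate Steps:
R = 6744 (R = -2 + 6746 = 6744)
1/(R - 75940) = 1/(6744 - 75940) = 1/(-69196) = -1/69196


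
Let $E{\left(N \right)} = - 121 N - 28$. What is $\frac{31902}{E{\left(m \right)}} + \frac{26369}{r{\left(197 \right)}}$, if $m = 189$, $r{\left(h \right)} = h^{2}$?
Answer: $- \frac{634313725}{888609673} \approx -0.71383$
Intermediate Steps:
$E{\left(N \right)} = -28 - 121 N$
$\frac{31902}{E{\left(m \right)}} + \frac{26369}{r{\left(197 \right)}} = \frac{31902}{-28 - 22869} + \frac{26369}{197^{2}} = \frac{31902}{-28 - 22869} + \frac{26369}{38809} = \frac{31902}{-22897} + 26369 \cdot \frac{1}{38809} = 31902 \left(- \frac{1}{22897}\right) + \frac{26369}{38809} = - \frac{31902}{22897} + \frac{26369}{38809} = - \frac{634313725}{888609673}$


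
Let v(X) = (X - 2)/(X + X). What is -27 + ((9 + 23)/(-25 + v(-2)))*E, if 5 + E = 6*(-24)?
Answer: 515/3 ≈ 171.67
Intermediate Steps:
E = -149 (E = -5 + 6*(-24) = -5 - 144 = -149)
v(X) = (-2 + X)/(2*X) (v(X) = (-2 + X)/((2*X)) = (-2 + X)*(1/(2*X)) = (-2 + X)/(2*X))
-27 + ((9 + 23)/(-25 + v(-2)))*E = -27 + ((9 + 23)/(-25 + (1/2)*(-2 - 2)/(-2)))*(-149) = -27 + (32/(-25 + (1/2)*(-1/2)*(-4)))*(-149) = -27 + (32/(-25 + 1))*(-149) = -27 + (32/(-24))*(-149) = -27 + (32*(-1/24))*(-149) = -27 - 4/3*(-149) = -27 + 596/3 = 515/3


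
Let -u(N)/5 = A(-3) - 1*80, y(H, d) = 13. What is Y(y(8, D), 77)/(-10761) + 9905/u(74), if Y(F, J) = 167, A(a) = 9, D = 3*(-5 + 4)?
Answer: 21305684/764031 ≈ 27.886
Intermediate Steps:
D = -3 (D = 3*(-1) = -3)
u(N) = 355 (u(N) = -5*(9 - 1*80) = -5*(9 - 80) = -5*(-71) = 355)
Y(y(8, D), 77)/(-10761) + 9905/u(74) = 167/(-10761) + 9905/355 = 167*(-1/10761) + 9905*(1/355) = -167/10761 + 1981/71 = 21305684/764031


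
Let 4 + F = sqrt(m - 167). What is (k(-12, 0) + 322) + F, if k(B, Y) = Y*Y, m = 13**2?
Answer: 318 + sqrt(2) ≈ 319.41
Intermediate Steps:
m = 169
k(B, Y) = Y**2
F = -4 + sqrt(2) (F = -4 + sqrt(169 - 167) = -4 + sqrt(2) ≈ -2.5858)
(k(-12, 0) + 322) + F = (0**2 + 322) + (-4 + sqrt(2)) = (0 + 322) + (-4 + sqrt(2)) = 322 + (-4 + sqrt(2)) = 318 + sqrt(2)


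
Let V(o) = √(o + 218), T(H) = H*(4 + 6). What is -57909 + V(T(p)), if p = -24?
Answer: -57909 + I*√22 ≈ -57909.0 + 4.6904*I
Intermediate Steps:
T(H) = 10*H (T(H) = H*10 = 10*H)
V(o) = √(218 + o)
-57909 + V(T(p)) = -57909 + √(218 + 10*(-24)) = -57909 + √(218 - 240) = -57909 + √(-22) = -57909 + I*√22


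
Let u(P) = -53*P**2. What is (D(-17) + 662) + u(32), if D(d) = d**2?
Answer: -53321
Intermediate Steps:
(D(-17) + 662) + u(32) = ((-17)**2 + 662) - 53*32**2 = (289 + 662) - 53*1024 = 951 - 54272 = -53321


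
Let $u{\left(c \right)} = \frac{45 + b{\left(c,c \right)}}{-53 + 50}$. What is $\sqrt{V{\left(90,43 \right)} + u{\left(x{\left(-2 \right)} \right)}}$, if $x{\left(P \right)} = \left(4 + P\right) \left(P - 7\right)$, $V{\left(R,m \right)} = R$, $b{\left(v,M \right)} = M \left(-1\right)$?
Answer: $\sqrt{69} \approx 8.3066$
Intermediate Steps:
$b{\left(v,M \right)} = - M$
$x{\left(P \right)} = \left(-7 + P\right) \left(4 + P\right)$ ($x{\left(P \right)} = \left(4 + P\right) \left(-7 + P\right) = \left(-7 + P\right) \left(4 + P\right)$)
$u{\left(c \right)} = -15 + \frac{c}{3}$ ($u{\left(c \right)} = \frac{45 - c}{-53 + 50} = \frac{45 - c}{-3} = \left(45 - c\right) \left(- \frac{1}{3}\right) = -15 + \frac{c}{3}$)
$\sqrt{V{\left(90,43 \right)} + u{\left(x{\left(-2 \right)} \right)}} = \sqrt{90 - \left(15 - \frac{-28 + \left(-2\right)^{2} - -6}{3}\right)} = \sqrt{90 - \left(15 - \frac{-28 + 4 + 6}{3}\right)} = \sqrt{90 + \left(-15 + \frac{1}{3} \left(-18\right)\right)} = \sqrt{90 - 21} = \sqrt{69}$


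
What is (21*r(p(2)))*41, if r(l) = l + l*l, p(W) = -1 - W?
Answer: 5166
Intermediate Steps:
r(l) = l + l²
(21*r(p(2)))*41 = (21*((-1 - 1*2)*(1 + (-1 - 1*2))))*41 = (21*((-1 - 2)*(1 + (-1 - 2))))*41 = (21*(-3*(1 - 3)))*41 = (21*(-3*(-2)))*41 = (21*6)*41 = 126*41 = 5166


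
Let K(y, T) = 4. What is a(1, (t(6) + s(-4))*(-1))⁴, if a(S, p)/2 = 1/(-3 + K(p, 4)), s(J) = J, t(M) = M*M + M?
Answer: 16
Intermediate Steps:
t(M) = M + M² (t(M) = M² + M = M + M²)
a(S, p) = 2 (a(S, p) = 2/(-3 + 4) = 2/1 = 2*1 = 2)
a(1, (t(6) + s(-4))*(-1))⁴ = 2⁴ = 16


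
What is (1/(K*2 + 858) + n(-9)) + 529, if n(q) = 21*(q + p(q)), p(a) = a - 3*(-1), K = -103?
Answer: 139529/652 ≈ 214.00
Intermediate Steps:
p(a) = 3 + a (p(a) = a + 3 = 3 + a)
n(q) = 63 + 42*q (n(q) = 21*(q + (3 + q)) = 21*(3 + 2*q) = 63 + 42*q)
(1/(K*2 + 858) + n(-9)) + 529 = (1/(-103*2 + 858) + (63 + 42*(-9))) + 529 = (1/(-206 + 858) + (63 - 378)) + 529 = (1/652 - 315) + 529 = -205379/652 + 529 = 139529/652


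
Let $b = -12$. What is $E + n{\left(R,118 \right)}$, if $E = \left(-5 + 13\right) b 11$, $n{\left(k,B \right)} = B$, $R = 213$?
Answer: $-938$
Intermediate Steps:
$E = -1056$ ($E = \left(-5 + 13\right) \left(-12\right) 11 = 8 \left(-12\right) 11 = \left(-96\right) 11 = -1056$)
$E + n{\left(R,118 \right)} = -1056 + 118 = -938$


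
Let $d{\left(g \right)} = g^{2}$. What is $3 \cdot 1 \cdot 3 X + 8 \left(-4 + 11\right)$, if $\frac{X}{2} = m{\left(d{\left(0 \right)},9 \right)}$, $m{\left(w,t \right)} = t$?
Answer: $218$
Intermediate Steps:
$X = 18$ ($X = 2 \cdot 9 = 18$)
$3 \cdot 1 \cdot 3 X + 8 \left(-4 + 11\right) = 3 \cdot 1 \cdot 3 \cdot 18 + 8 \left(-4 + 11\right) = 3 \cdot 3 \cdot 18 + 8 \cdot 7 = 9 \cdot 18 + 56 = 162 + 56 = 218$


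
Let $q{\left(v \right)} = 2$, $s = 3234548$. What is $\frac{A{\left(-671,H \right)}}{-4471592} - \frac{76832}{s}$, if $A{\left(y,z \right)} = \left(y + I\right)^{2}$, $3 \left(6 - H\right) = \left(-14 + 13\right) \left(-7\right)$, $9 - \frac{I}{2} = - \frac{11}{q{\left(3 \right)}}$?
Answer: $- \frac{104795349901}{903973685026} \approx -0.11593$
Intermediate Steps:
$I = 29$ ($I = 18 - 2 \left(- \frac{11}{2}\right) = 18 - 2 \left(\left(-11\right) \frac{1}{2}\right) = 18 - -11 = 18 + 11 = 29$)
$H = \frac{11}{3}$ ($H = 6 - \frac{\left(-14 + 13\right) \left(-7\right)}{3} = 6 - \frac{\left(-1\right) \left(-7\right)}{3} = 6 - \frac{7}{3} = \frac{11}{3} \approx 3.6667$)
$A{\left(y,z \right)} = \left(29 + y\right)^{2}$ ($A{\left(y,z \right)} = \left(y + 29\right)^{2} = \left(29 + y\right)^{2}$)
$\frac{A{\left(-671,H \right)}}{-4471592} - \frac{76832}{s} = \frac{\left(29 - 671\right)^{2}}{-4471592} - \frac{76832}{3234548} = \left(-642\right)^{2} \left(- \frac{1}{4471592}\right) - \frac{19208}{808637} = 412164 \left(- \frac{1}{4471592}\right) - \frac{19208}{808637} = - \frac{103041}{1117898} - \frac{19208}{808637} = - \frac{104795349901}{903973685026}$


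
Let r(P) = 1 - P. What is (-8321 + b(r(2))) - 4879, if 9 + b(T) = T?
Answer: -13210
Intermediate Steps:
b(T) = -9 + T
(-8321 + b(r(2))) - 4879 = (-8321 + (-9 + (1 - 1*2))) - 4879 = (-8321 + (-9 + (1 - 2))) - 4879 = (-8321 + (-9 - 1)) - 4879 = (-8321 - 10) - 4879 = -8331 - 4879 = -13210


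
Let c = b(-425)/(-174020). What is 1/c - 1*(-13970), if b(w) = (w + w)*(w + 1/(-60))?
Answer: 865146238/61931 ≈ 13970.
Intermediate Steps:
b(w) = 2*w*(-1/60 + w) (b(w) = (2*w)*(w - 1/60) = (2*w)*(-1/60 + w) = 2*w*(-1/60 + w))
c = -61931/29832 (c = ((1/30)*(-425)*(-1 + 60*(-425)))/(-174020) = ((1/30)*(-425)*(-1 - 25500))*(-1/174020) = ((1/30)*(-425)*(-25501))*(-1/174020) = (2167585/6)*(-1/174020) = -61931/29832 ≈ -2.0760)
1/c - 1*(-13970) = 1/(-61931/29832) - 1*(-13970) = -29832/61931 + 13970 = 865146238/61931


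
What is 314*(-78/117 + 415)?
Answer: 390302/3 ≈ 1.3010e+5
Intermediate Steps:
314*(-78/117 + 415) = 314*(-78*1/117 + 415) = 314*(-⅔ + 415) = 314*(1243/3) = 390302/3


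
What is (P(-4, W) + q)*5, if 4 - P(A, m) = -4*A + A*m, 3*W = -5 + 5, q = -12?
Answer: -120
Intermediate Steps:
W = 0 (W = (-5 + 5)/3 = (1/3)*0 = 0)
P(A, m) = 4 + 4*A - A*m (P(A, m) = 4 - (-4*A + A*m) = 4 + (4*A - A*m) = 4 + 4*A - A*m)
(P(-4, W) + q)*5 = ((4 + 4*(-4) - 1*(-4)*0) - 12)*5 = ((4 - 16 + 0) - 12)*5 = (-12 - 12)*5 = -24*5 = -120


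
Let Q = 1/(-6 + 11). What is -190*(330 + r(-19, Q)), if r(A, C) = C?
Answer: -62738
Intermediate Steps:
Q = 1/5 ≈ 0.20000
-190*(330 + r(-19, Q)) = -190*(330 + 1/5) = -190*1651/5 = -62738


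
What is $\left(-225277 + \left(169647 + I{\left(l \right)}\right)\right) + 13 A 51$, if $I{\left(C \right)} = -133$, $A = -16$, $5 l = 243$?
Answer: $-66371$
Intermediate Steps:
$l = \frac{243}{5}$ ($l = \frac{1}{5} \cdot 243 = \frac{243}{5} \approx 48.6$)
$\left(-225277 + \left(169647 + I{\left(l \right)}\right)\right) + 13 A 51 = \left(-225277 + \left(169647 - 133\right)\right) + 13 \left(-16\right) 51 = \left(-225277 + 169514\right) - 10608 = -55763 - 10608 = -66371$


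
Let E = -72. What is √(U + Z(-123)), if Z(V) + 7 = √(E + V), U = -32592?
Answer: √(-32599 + I*√195) ≈ 0.0387 + 180.55*I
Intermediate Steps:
Z(V) = -7 + √(-72 + V)
√(U + Z(-123)) = √(-32592 + (-7 + √(-72 - 123))) = √(-32592 + (-7 + √(-195))) = √(-32592 + (-7 + I*√195)) = √(-32599 + I*√195)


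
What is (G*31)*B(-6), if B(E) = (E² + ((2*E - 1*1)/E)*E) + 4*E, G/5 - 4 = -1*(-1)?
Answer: -775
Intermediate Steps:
G = 25 (G = 20 + 5*(-1*(-1)) = 20 + 5*1 = 20 + 5 = 25)
B(E) = -1 + E² + 6*E (B(E) = (E² + ((2*E - 1)/E)*E) + 4*E = (E² + ((-1 + 2*E)/E)*E) + 4*E = (E² + (-1 + 2*E)) + 4*E = (-1 + E² + 2*E) + 4*E = -1 + E² + 6*E)
(G*31)*B(-6) = (25*31)*(-1 + (-6)² + 6*(-6)) = 775*(-1 + 36 - 36) = 775*(-1) = -775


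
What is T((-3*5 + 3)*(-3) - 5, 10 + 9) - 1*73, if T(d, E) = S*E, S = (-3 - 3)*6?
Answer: -757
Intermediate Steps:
S = -36 (S = -6*6 = -36)
T(d, E) = -36*E
T((-3*5 + 3)*(-3) - 5, 10 + 9) - 1*73 = -36*(10 + 9) - 1*73 = -36*19 - 73 = -684 - 73 = -757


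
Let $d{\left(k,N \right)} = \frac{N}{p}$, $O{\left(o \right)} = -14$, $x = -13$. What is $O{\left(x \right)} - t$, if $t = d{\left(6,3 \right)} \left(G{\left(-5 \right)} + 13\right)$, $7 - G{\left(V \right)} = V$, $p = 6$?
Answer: $- \frac{53}{2} \approx -26.5$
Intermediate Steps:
$G{\left(V \right)} = 7 - V$
$d{\left(k,N \right)} = \frac{N}{6}$
$t = \frac{25}{2}$ ($t = \frac{1}{6} \cdot 3 \left(\left(7 - -5\right) + 13\right) = \frac{\left(7 + 5\right) + 13}{2} = \frac{12 + 13}{2} = \frac{1}{2} \cdot 25 = \frac{25}{2} \approx 12.5$)
$O{\left(x \right)} - t = -14 - \frac{25}{2} = - \frac{53}{2}$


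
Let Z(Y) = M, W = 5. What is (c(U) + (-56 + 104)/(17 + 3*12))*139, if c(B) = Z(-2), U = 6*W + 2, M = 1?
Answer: 14039/53 ≈ 264.89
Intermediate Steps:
U = 32 (U = 6*5 + 2 = 30 + 2 = 32)
Z(Y) = 1
c(B) = 1
(c(U) + (-56 + 104)/(17 + 3*12))*139 = (1 + (-56 + 104)/(17 + 3*12))*139 = (1 + 48/(17 + 36))*139 = (1 + 48/53)*139 = (101/53)*139 = 14039/53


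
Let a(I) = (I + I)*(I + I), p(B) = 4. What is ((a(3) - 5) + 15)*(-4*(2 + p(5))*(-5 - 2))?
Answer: 7728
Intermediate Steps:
a(I) = 4*I² (a(I) = (2*I)*(2*I) = 4*I²)
((a(3) - 5) + 15)*(-4*(2 + p(5))*(-5 - 2)) = ((4*3² - 5) + 15)*(-4*(2 + 4)*(-5 - 2)) = ((4*9 - 5) + 15)*(-24*(-7)) = ((36 - 5) + 15)*(-4*(-42)) = (31 + 15)*168 = 46*168 = 7728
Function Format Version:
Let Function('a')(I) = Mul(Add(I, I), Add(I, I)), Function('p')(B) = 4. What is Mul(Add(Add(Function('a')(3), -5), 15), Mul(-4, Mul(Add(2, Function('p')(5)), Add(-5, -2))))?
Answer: 7728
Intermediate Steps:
Function('a')(I) = Mul(4, Pow(I, 2)) (Function('a')(I) = Mul(Mul(2, I), Mul(2, I)) = Mul(4, Pow(I, 2)))
Mul(Add(Add(Function('a')(3), -5), 15), Mul(-4, Mul(Add(2, Function('p')(5)), Add(-5, -2)))) = Mul(Add(Add(Mul(4, Pow(3, 2)), -5), 15), Mul(-4, Mul(Add(2, 4), Add(-5, -2)))) = Mul(Add(Add(Mul(4, 9), -5), 15), Mul(-4, Mul(6, -7))) = Mul(Add(Add(36, -5), 15), Mul(-4, -42)) = Mul(Add(31, 15), 168) = Mul(46, 168) = 7728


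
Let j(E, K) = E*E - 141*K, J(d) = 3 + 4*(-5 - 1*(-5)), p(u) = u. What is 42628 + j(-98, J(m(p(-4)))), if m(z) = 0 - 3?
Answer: 51809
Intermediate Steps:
m(z) = -3
J(d) = 3 (J(d) = 3 + 4*(-5 + 5) = 3 + 4*0 = 3 + 0 = 3)
j(E, K) = E² - 141*K
42628 + j(-98, J(m(p(-4)))) = 42628 + ((-98)² - 141*3) = 42628 + (9604 - 423) = 42628 + 9181 = 51809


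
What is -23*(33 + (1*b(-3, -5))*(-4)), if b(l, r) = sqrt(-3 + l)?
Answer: -759 + 92*I*sqrt(6) ≈ -759.0 + 225.35*I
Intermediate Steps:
-23*(33 + (1*b(-3, -5))*(-4)) = -23*(33 + (1*sqrt(-3 - 3))*(-4)) = -23*(33 + (1*sqrt(-6))*(-4)) = -23*(33 + (1*(I*sqrt(6)))*(-4)) = -23*(33 + (I*sqrt(6))*(-4)) = -23*(33 - 4*I*sqrt(6)) = -759 + 92*I*sqrt(6)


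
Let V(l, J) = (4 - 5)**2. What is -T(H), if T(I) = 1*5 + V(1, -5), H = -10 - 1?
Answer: -6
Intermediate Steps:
V(l, J) = 1 (V(l, J) = (-1)**2 = 1)
H = -11
T(I) = 6 (T(I) = 1*5 + 1 = 5 + 1 = 6)
-T(H) = -1*6 = -6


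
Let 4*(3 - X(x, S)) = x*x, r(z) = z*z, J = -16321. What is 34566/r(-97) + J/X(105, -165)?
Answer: 994932514/103621317 ≈ 9.6016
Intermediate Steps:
r(z) = z²
X(x, S) = 3 - x²/4 (X(x, S) = 3 - x*x/4 = 3 - x²/4)
34566/r(-97) + J/X(105, -165) = 34566/((-97)²) - 16321/(3 - ¼*105²) = 34566/9409 - 16321/(3 - ¼*11025) = 34566*(1/9409) - 16321/(3 - 11025/4) = 34566/9409 - 16321/(-11013/4) = 34566/9409 - 16321*(-4/11013) = 34566/9409 + 65284/11013 = 994932514/103621317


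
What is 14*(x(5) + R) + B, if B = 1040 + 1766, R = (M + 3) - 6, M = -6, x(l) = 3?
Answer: 2722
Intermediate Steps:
R = -9 (R = (-6 + 3) - 6 = -3 - 6 = -9)
B = 2806
14*(x(5) + R) + B = 14*(3 - 9) + 2806 = 14*(-6) + 2806 = -84 + 2806 = 2722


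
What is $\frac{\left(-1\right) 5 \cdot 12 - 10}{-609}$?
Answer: $\frac{10}{87} \approx 0.11494$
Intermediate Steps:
$\frac{\left(-1\right) 5 \cdot 12 - 10}{-609} = \left(\left(-5\right) 12 - 10\right) \left(- \frac{1}{609}\right) = \left(-60 - 10\right) \left(- \frac{1}{609}\right) = \left(-70\right) \left(- \frac{1}{609}\right) = \frac{10}{87}$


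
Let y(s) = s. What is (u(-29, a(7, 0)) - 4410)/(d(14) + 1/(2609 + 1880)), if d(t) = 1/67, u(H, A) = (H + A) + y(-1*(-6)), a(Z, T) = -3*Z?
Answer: -588059/2 ≈ -2.9403e+5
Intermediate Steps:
u(H, A) = 6 + A + H (u(H, A) = (H + A) - 1*(-6) = (A + H) + 6 = 6 + A + H)
d(t) = 1/67
(u(-29, a(7, 0)) - 4410)/(d(14) + 1/(2609 + 1880)) = ((6 - 3*7 - 29) - 4410)/(1/67 + 1/(2609 + 1880)) = ((6 - 21 - 29) - 4410)/(1/67 + 1/4489) = (-44 - 4410)/(1/67 + 1/4489) = -4454/68/4489 = -4454*4489/68 = -588059/2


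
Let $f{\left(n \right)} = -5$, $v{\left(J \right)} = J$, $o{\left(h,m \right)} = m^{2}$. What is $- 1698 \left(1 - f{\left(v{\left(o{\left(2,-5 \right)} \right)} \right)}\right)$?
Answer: $-10188$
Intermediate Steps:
$- 1698 \left(1 - f{\left(v{\left(o{\left(2,-5 \right)} \right)} \right)}\right) = - 1698 \left(1 - -5\right) = - 1698 \left(1 + 5\right) = \left(-1698\right) 6 = -10188$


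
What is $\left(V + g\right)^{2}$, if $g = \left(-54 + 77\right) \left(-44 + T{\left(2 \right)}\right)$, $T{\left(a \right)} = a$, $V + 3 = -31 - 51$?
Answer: $1104601$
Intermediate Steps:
$V = -85$ ($V = -3 - 82 = -85$)
$g = -966$ ($g = \left(-54 + 77\right) \left(-44 + 2\right) = 23 \left(-42\right) = -966$)
$\left(V + g\right)^{2} = \left(-85 - 966\right)^{2} = \left(-1051\right)^{2} = 1104601$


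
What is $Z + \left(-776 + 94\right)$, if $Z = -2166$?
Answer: $-2848$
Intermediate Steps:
$Z + \left(-776 + 94\right) = -2166 + \left(-776 + 94\right) = -2166 - 682 = -2848$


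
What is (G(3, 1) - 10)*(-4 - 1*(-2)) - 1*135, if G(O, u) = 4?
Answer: -123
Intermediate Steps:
(G(3, 1) - 10)*(-4 - 1*(-2)) - 1*135 = (4 - 10)*(-4 - 1*(-2)) - 1*135 = -6*(-4 + 2) - 135 = -6*(-2) - 135 = 12 - 135 = -123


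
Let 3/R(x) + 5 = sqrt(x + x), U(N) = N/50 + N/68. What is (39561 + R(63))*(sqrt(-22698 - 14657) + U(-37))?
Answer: -2180640177/42925 - 19647*sqrt(14)/171700 + 9*I*sqrt(522970)/101 + 3995676*I*sqrt(37355)/101 ≈ -50802.0 + 7.6462e+6*I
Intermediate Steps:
U(N) = 59*N/1700 (U(N) = N*(1/50) + N*(1/68) = N/50 + N/68 = 59*N/1700)
R(x) = 3/(-5 + sqrt(2)*sqrt(x)) (R(x) = 3/(-5 + sqrt(x + x)) = 3/(-5 + sqrt(2*x)) = 3/(-5 + sqrt(2)*sqrt(x)))
(39561 + R(63))*(sqrt(-22698 - 14657) + U(-37)) = (39561 + 3/(-5 + sqrt(2)*sqrt(63)))*(sqrt(-22698 - 14657) + (59/1700)*(-37)) = (39561 + 3/(-5 + sqrt(2)*(3*sqrt(7))))*(sqrt(-37355) - 2183/1700) = (39561 + 3/(-5 + 3*sqrt(14)))*(I*sqrt(37355) - 2183/1700) = (39561 + 3/(-5 + 3*sqrt(14)))*(-2183/1700 + I*sqrt(37355))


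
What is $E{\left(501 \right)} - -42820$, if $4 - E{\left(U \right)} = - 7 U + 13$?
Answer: $46318$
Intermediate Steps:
$E{\left(U \right)} = -9 + 7 U$ ($E{\left(U \right)} = 4 - \left(- 7 U + 13\right) = 4 - \left(13 - 7 U\right) = 4 + \left(-13 + 7 U\right) = -9 + 7 U$)
$E{\left(501 \right)} - -42820 = \left(-9 + 7 \cdot 501\right) - -42820 = \left(-9 + 3507\right) + 42820 = 3498 + 42820 = 46318$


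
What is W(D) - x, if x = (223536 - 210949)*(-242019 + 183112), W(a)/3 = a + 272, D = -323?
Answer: 741462256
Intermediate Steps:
W(a) = 816 + 3*a (W(a) = 3*(a + 272) = 3*(272 + a) = 816 + 3*a)
x = -741462409 (x = 12587*(-58907) = -741462409)
W(D) - x = (816 + 3*(-323)) - 1*(-741462409) = (816 - 969) + 741462409 = -153 + 741462409 = 741462256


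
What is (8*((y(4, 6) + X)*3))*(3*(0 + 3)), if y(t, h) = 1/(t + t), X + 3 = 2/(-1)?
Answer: -1053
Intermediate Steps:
X = -5 (X = -3 + 2/(-1) = -3 + 2*(-1) = -3 - 2 = -5)
y(t, h) = 1/(2*t)
(8*((y(4, 6) + X)*3))*(3*(0 + 3)) = (8*(((½)/4 - 5)*3))*(3*(0 + 3)) = (8*(((½)*(¼) - 5)*3))*(3*3) = (8*((⅛ - 5)*3))*9 = (8*(-39/8*3))*9 = (8*(-117/8))*9 = -117*9 = -1053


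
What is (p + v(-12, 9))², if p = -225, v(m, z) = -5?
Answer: 52900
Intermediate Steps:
(p + v(-12, 9))² = (-225 - 5)² = (-230)² = 52900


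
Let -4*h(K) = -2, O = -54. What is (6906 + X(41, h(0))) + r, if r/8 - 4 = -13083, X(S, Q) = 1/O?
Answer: -5277205/54 ≈ -97726.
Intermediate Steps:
h(K) = 1/2 (h(K) = -1/4*(-2) = 1/2)
X(S, Q) = -1/54 (X(S, Q) = 1/(-54) = -1/54)
r = -104632 (r = 32 + 8*(-13083) = 32 - 104664 = -104632)
(6906 + X(41, h(0))) + r = (6906 - 1/54) - 104632 = 372923/54 - 104632 = -5277205/54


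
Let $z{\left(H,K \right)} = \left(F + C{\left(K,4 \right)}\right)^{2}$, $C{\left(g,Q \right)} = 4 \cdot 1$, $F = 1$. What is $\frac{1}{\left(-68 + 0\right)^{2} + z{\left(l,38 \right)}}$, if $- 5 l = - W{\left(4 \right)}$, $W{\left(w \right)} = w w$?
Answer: $\frac{1}{4649} \approx 0.0002151$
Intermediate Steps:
$W{\left(w \right)} = w^{2}$
$l = \frac{16}{5}$ ($l = - \frac{\left(-1\right) 4^{2}}{5} = - \frac{\left(-1\right) 16}{5} = \left(- \frac{1}{5}\right) \left(-16\right) = \frac{16}{5} \approx 3.2$)
$C{\left(g,Q \right)} = 4$
$z{\left(H,K \right)} = 25$ ($z{\left(H,K \right)} = \left(1 + 4\right)^{2} = 5^{2} = 25$)
$\frac{1}{\left(-68 + 0\right)^{2} + z{\left(l,38 \right)}} = \frac{1}{\left(-68 + 0\right)^{2} + 25} = \frac{1}{\left(-68\right)^{2} + 25} = \frac{1}{4624 + 25} = \frac{1}{4649}$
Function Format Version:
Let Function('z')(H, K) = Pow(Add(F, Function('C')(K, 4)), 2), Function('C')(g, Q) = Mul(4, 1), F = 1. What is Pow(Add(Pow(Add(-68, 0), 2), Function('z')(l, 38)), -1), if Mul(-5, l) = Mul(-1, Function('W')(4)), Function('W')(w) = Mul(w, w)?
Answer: Rational(1, 4649) ≈ 0.00021510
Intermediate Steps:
Function('W')(w) = Pow(w, 2)
l = Rational(16, 5) (l = Mul(Rational(-1, 5), Mul(-1, Pow(4, 2))) = Mul(Rational(-1, 5), Mul(-1, 16)) = Mul(Rational(-1, 5), -16) = Rational(16, 5) ≈ 3.2000)
Function('C')(g, Q) = 4
Function('z')(H, K) = 25 (Function('z')(H, K) = Pow(Add(1, 4), 2) = Pow(5, 2) = 25)
Pow(Add(Pow(Add(-68, 0), 2), Function('z')(l, 38)), -1) = Pow(Add(Pow(Add(-68, 0), 2), 25), -1) = Pow(Add(Pow(-68, 2), 25), -1) = Pow(Add(4624, 25), -1) = Pow(4649, -1) = Rational(1, 4649)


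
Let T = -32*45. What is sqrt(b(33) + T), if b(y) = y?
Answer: I*sqrt(1407) ≈ 37.51*I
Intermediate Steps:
T = -1440
sqrt(b(33) + T) = sqrt(33 - 1440) = sqrt(-1407) = I*sqrt(1407)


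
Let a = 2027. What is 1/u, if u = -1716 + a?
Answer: 1/311 ≈ 0.0032154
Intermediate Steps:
u = 311 (u = -1716 + 2027 = 311)
1/u = 1/311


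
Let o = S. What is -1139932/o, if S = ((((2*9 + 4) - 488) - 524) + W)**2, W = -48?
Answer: -284983/269361 ≈ -1.0580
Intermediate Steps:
S = 1077444 (S = ((((2*9 + 4) - 488) - 524) - 48)**2 = ((((18 + 4) - 488) - 524) - 48)**2 = (((22 - 488) - 524) - 48)**2 = ((-466 - 524) - 48)**2 = (-990 - 48)**2 = (-1038)**2 = 1077444)
o = 1077444
-1139932/o = -1139932/1077444 = -1139932*1/1077444 = -284983/269361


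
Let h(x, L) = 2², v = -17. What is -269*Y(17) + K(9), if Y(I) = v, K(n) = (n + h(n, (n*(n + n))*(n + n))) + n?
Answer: 4595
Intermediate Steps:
h(x, L) = 4
K(n) = 4 + 2*n (K(n) = (n + 4) + n = (4 + n) + n = 4 + 2*n)
Y(I) = -17
-269*Y(17) + K(9) = -269*(-17) + (4 + 2*9) = 4573 + (4 + 18) = 4573 + 22 = 4595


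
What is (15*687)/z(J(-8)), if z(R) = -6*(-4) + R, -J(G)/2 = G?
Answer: 2061/8 ≈ 257.63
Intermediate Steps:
J(G) = -2*G
z(R) = 24 + R
(15*687)/z(J(-8)) = (15*687)/(24 - 2*(-8)) = 10305/(24 + 16) = 10305/40 = 10305*(1/40) = 2061/8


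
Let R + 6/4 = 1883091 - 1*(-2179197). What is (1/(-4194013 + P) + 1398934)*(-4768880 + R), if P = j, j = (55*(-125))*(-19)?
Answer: -8033136615890992117/8126776 ≈ -9.8848e+11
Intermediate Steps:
R = 8124573/2 (R = -3/2 + (1883091 - 1*(-2179197)) = -3/2 + (1883091 + 2179197) = -3/2 + 4062288 = 8124573/2 ≈ 4.0623e+6)
j = 130625 (j = -6875*(-19) = 130625)
P = 130625
(1/(-4194013 + P) + 1398934)*(-4768880 + R) = (1/(-4194013 + 130625) + 1398934)*(-4768880 + 8124573/2) = (1/(-4063388) + 1398934)*(-1413187/2) = (-1/4063388 + 1398934)*(-1413187/2) = (5684411628391/4063388)*(-1413187/2) = -8033136615890992117/8126776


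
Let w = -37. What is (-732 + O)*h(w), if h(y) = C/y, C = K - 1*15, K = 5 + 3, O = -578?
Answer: -9170/37 ≈ -247.84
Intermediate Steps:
K = 8
C = -7 (C = 8 - 1*15 = 8 - 15 = -7)
h(y) = -7/y
(-732 + O)*h(w) = (-732 - 578)*(-7/(-37)) = -(-9170)*(-1)/37 = -1310*7/37 = -9170/37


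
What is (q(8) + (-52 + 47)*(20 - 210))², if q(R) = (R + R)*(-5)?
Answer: 756900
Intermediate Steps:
q(R) = -10*R (q(R) = (2*R)*(-5) = -10*R)
(q(8) + (-52 + 47)*(20 - 210))² = (-10*8 + (-52 + 47)*(20 - 210))² = (-80 - 5*(-190))² = (-80 + 950)² = 870² = 756900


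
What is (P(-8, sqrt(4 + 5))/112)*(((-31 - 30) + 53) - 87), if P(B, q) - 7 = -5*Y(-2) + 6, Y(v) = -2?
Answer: -2185/112 ≈ -19.509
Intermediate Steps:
P(B, q) = 23 (P(B, q) = 7 + (-5*(-2) + 6) = 7 + (10 + 6) = 7 + 16 = 23)
(P(-8, sqrt(4 + 5))/112)*(((-31 - 30) + 53) - 87) = (23/112)*(((-31 - 30) + 53) - 87) = (23*(1/112))*((-61 + 53) - 87) = 23*(-8 - 87)/112 = (23/112)*(-95) = -2185/112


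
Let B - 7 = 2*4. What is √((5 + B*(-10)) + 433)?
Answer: 12*√2 ≈ 16.971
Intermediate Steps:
B = 15 (B = 7 + 2*4 = 7 + 8 = 15)
√((5 + B*(-10)) + 433) = √((5 + 15*(-10)) + 433) = √((5 - 150) + 433) = √(-145 + 433) = √288 = 12*√2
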